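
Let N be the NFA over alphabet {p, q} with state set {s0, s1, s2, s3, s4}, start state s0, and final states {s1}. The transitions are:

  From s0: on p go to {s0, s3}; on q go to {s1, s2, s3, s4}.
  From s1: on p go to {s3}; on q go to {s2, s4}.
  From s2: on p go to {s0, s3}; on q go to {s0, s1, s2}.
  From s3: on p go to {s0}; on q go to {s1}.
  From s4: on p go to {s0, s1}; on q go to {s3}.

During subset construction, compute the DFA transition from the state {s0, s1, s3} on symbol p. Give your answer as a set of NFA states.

{s0, s3}

δ(s0,p) = {s0, s3}; δ(s1,p) = {s3}; δ(s3,p) = {s0}.
Union: {s0, s3}.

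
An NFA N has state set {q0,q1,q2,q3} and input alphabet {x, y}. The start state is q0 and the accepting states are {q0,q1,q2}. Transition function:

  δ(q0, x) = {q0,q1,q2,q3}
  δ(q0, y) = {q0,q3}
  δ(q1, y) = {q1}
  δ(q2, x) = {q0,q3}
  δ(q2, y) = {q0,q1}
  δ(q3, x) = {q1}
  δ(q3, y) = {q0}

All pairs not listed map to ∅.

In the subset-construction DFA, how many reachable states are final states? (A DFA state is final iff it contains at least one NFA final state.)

Start state of the DFA: {q0}.
{q0} --x--> {q0,q1,q2,q3}  [new]
{q0} --y--> {q0,q3}  [new]
{q0,q1,q2,q3} --x--> {q0,q1,q2,q3}  [seen]
{q0,q1,q2,q3} --y--> {q0,q1,q3}  [new]
{q0,q3} --x--> {q0,q1,q2,q3}  [seen]
{q0,q3} --y--> {q0,q3}  [seen]
{q0,q1,q3} --x--> {q0,q1,q2,q3}  [seen]
{q0,q1,q3} --y--> {q0,q1,q3}  [seen]
Reachable DFA states: {q0}, {q0,q1,q2,q3}, {q0,q3}, {q0,q1,q3}.
Accepting DFA states (contain an NFA accepting state): {q0}, {q0,q1,q2,q3}, {q0,q3}, {q0,q1,q3}.

4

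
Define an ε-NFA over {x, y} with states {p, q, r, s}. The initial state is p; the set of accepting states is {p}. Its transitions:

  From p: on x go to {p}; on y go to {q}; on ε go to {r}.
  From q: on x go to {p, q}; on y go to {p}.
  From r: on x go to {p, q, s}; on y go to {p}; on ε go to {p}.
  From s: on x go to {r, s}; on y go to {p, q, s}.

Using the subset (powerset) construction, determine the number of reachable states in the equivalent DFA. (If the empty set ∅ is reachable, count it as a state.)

Start state of the DFA: {p, r} (ε-closure of the NFA start).
{p, r} --x--> {p, q, r, s}  [new]
{p, r} --y--> {p, q, r}  [new]
{p, q, r, s} --x--> {p, q, r, s}  [seen]
{p, q, r, s} --y--> {p, q, r, s}  [seen]
{p, q, r} --x--> {p, q, r, s}  [seen]
{p, q, r} --y--> {p, q, r}  [seen]
Reachable DFA states: {p, r}, {p, q, r, s}, {p, q, r}.

3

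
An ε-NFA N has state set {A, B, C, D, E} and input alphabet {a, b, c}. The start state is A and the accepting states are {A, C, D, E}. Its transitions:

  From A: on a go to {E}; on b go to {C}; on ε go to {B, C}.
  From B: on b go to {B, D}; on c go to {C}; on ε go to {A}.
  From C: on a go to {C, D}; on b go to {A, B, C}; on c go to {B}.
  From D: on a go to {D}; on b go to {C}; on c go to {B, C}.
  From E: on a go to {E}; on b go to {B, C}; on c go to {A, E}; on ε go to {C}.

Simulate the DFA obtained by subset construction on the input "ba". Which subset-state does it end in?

{C, D, E}

Start: {A, B, C}.
δ(A,b) = {C}; δ(B,b) = {B, D}; δ(C,b) = {A, B, C}.
Union: {A, B, C, D}.
After b: {A, B, C, D}.
δ(A,a) = {E}; δ(B,a) = ∅; δ(C,a) = {C, D}; δ(D,a) = {D}.
Union: {C, D, E}.
After a: {C, D, E}.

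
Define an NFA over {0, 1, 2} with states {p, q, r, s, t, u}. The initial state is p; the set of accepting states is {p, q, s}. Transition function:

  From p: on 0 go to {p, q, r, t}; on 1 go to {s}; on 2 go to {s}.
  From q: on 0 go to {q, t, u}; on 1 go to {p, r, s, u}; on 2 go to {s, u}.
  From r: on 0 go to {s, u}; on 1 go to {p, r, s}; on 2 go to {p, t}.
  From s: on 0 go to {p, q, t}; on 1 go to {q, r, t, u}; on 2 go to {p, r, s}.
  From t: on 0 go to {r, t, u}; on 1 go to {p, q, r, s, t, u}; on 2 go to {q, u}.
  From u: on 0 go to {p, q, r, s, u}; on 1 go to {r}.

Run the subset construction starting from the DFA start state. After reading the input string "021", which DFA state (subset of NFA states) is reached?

{p, q, r, s, t, u}

Start: {p}.
δ(p,0) = {p, q, r, t}.
Union: {p, q, r, t}.
After 0: {p, q, r, t}.
δ(p,2) = {s}; δ(q,2) = {s, u}; δ(r,2) = {p, t}; δ(t,2) = {q, u}.
Union: {p, q, s, t, u}.
After 2: {p, q, s, t, u}.
δ(p,1) = {s}; δ(q,1) = {p, r, s, u}; δ(s,1) = {q, r, t, u}; δ(t,1) = {p, q, r, s, t, u}; δ(u,1) = {r}.
Union: {p, q, r, s, t, u}.
After 1: {p, q, r, s, t, u}.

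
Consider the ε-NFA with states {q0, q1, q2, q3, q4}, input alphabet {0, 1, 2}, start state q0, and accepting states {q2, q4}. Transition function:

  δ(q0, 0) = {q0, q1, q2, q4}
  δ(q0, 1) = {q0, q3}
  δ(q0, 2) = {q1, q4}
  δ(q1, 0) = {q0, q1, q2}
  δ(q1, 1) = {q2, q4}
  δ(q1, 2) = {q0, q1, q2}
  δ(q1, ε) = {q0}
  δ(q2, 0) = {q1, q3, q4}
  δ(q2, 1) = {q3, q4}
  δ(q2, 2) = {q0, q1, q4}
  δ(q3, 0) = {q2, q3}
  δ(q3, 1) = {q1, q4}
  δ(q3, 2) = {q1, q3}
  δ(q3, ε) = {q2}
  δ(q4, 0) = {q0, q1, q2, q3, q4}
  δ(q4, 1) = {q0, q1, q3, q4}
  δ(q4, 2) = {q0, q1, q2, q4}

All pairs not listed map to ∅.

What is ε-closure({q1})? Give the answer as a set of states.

Begin with {q1}.
q1 →ε {q0}; add q0.
ε-closure = {q0, q1}.

{q0, q1}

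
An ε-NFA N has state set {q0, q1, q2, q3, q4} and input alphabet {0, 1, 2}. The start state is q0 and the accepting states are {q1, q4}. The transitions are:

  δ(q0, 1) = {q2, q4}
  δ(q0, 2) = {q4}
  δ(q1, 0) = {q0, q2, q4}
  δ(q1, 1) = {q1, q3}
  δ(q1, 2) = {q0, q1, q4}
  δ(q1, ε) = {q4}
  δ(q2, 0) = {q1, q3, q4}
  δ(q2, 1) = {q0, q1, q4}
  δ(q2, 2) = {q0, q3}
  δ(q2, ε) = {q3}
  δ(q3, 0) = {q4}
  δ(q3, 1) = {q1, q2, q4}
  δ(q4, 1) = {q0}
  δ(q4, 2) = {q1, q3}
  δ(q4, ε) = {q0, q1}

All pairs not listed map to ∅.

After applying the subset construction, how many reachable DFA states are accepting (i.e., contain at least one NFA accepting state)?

3

Start state of the DFA: {q0} (ε-closure of the NFA start).
{q0} --0--> ∅  [new]
{q0} --1--> {q0, q1, q2, q3, q4}  [new]
{q0} --2--> {q0, q1, q4}  [new]
∅ --0--> ∅  [seen]
∅ --1--> ∅  [seen]
∅ --2--> ∅  [seen]
{q0, q1, q2, q3, q4} --0--> {q0, q1, q2, q3, q4}  [seen]
{q0, q1, q2, q3, q4} --1--> {q0, q1, q2, q3, q4}  [seen]
{q0, q1, q2, q3, q4} --2--> {q0, q1, q3, q4}  [new]
{q0, q1, q4} --0--> {q0, q1, q2, q3, q4}  [seen]
{q0, q1, q4} --1--> {q0, q1, q2, q3, q4}  [seen]
{q0, q1, q4} --2--> {q0, q1, q3, q4}  [seen]
{q0, q1, q3, q4} --0--> {q0, q1, q2, q3, q4}  [seen]
{q0, q1, q3, q4} --1--> {q0, q1, q2, q3, q4}  [seen]
{q0, q1, q3, q4} --2--> {q0, q1, q3, q4}  [seen]
Reachable DFA states: {q0}, ∅, {q0, q1, q2, q3, q4}, {q0, q1, q4}, {q0, q1, q3, q4}.
Accepting DFA states (contain an NFA accepting state): {q0, q1, q2, q3, q4}, {q0, q1, q4}, {q0, q1, q3, q4}.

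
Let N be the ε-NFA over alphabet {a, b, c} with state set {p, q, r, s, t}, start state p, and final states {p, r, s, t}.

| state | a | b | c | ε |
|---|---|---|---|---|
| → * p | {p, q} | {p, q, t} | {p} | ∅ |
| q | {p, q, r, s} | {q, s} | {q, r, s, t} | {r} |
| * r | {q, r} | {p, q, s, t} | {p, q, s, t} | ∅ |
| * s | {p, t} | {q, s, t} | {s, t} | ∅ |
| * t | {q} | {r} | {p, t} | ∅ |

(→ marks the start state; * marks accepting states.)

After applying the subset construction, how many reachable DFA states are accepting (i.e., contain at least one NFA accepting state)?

5

Start state of the DFA: {p} (ε-closure of the NFA start).
{p} --a--> {p, q, r}  [new]
{p} --b--> {p, q, r, t}  [new]
{p} --c--> {p}  [seen]
{p, q, r} --a--> {p, q, r, s}  [new]
{p, q, r} --b--> {p, q, r, s, t}  [new]
{p, q, r} --c--> {p, q, r, s, t}  [seen]
{p, q, r, t} --a--> {p, q, r, s}  [seen]
{p, q, r, t} --b--> {p, q, r, s, t}  [seen]
{p, q, r, t} --c--> {p, q, r, s, t}  [seen]
{p, q, r, s} --a--> {p, q, r, s, t}  [seen]
{p, q, r, s} --b--> {p, q, r, s, t}  [seen]
{p, q, r, s} --c--> {p, q, r, s, t}  [seen]
{p, q, r, s, t} --a--> {p, q, r, s, t}  [seen]
{p, q, r, s, t} --b--> {p, q, r, s, t}  [seen]
{p, q, r, s, t} --c--> {p, q, r, s, t}  [seen]
Reachable DFA states: {p}, {p, q, r}, {p, q, r, t}, {p, q, r, s}, {p, q, r, s, t}.
Accepting DFA states (contain an NFA accepting state): {p}, {p, q, r}, {p, q, r, t}, {p, q, r, s}, {p, q, r, s, t}.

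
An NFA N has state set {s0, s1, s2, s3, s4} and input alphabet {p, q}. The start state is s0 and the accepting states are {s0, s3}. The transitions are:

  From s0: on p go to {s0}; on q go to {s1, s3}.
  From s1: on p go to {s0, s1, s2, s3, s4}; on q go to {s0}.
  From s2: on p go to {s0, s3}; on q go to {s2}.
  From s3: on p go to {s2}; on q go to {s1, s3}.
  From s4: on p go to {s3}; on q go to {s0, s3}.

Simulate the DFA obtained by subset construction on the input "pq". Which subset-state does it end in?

Start: {s0}.
δ(s0,p) = {s0}.
Union: {s0}.
After p: {s0}.
δ(s0,q) = {s1, s3}.
Union: {s1, s3}.
After q: {s1, s3}.

{s1, s3}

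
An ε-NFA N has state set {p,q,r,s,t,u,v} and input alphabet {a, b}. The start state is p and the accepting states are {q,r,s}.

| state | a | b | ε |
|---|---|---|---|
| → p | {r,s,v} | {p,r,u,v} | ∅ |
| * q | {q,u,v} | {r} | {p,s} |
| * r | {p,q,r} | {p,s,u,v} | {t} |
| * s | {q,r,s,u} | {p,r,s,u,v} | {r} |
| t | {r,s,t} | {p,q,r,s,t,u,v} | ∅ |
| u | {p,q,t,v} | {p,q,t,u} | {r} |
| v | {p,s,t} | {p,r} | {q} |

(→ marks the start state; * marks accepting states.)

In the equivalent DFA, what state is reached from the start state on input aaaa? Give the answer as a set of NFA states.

{p,q,r,s,t,u,v}

Start: {p}.
δ(p,a) = {r,s,v}.
Union: {r,s,v}.
ε-closure gives {p,q,r,s,t,v}.
After a: {p,q,r,s,t,v}.
δ(p,a) = {r,s,v}; δ(q,a) = {q,u,v}; δ(r,a) = {p,q,r}; δ(s,a) = {q,r,s,u}; δ(t,a) = {r,s,t}; δ(v,a) = {p,s,t}.
Union: {p,q,r,s,t,u,v}.
After a: {p,q,r,s,t,u,v}.
δ(p,a) = {r,s,v}; δ(q,a) = {q,u,v}; δ(r,a) = {p,q,r}; δ(s,a) = {q,r,s,u}; δ(t,a) = {r,s,t}; δ(u,a) = {p,q,t,v}; δ(v,a) = {p,s,t}.
Union: {p,q,r,s,t,u,v}.
After a: {p,q,r,s,t,u,v}.
δ(p,a) = {r,s,v}; δ(q,a) = {q,u,v}; δ(r,a) = {p,q,r}; δ(s,a) = {q,r,s,u}; δ(t,a) = {r,s,t}; δ(u,a) = {p,q,t,v}; δ(v,a) = {p,s,t}.
Union: {p,q,r,s,t,u,v}.
After a: {p,q,r,s,t,u,v}.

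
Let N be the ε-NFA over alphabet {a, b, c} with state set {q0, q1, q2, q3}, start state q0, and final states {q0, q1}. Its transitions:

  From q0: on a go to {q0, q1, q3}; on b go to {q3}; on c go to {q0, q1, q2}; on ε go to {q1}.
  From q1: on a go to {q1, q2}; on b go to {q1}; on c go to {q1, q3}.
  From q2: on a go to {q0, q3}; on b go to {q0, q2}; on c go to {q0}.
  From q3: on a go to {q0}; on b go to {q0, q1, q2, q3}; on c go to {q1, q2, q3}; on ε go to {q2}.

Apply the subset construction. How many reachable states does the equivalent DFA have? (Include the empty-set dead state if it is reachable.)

Start state of the DFA: {q0, q1} (ε-closure of the NFA start).
{q0, q1} --a--> {q0, q1, q2, q3}  [new]
{q0, q1} --b--> {q1, q2, q3}  [new]
{q0, q1} --c--> {q0, q1, q2, q3}  [seen]
{q0, q1, q2, q3} --a--> {q0, q1, q2, q3}  [seen]
{q0, q1, q2, q3} --b--> {q0, q1, q2, q3}  [seen]
{q0, q1, q2, q3} --c--> {q0, q1, q2, q3}  [seen]
{q1, q2, q3} --a--> {q0, q1, q2, q3}  [seen]
{q1, q2, q3} --b--> {q0, q1, q2, q3}  [seen]
{q1, q2, q3} --c--> {q0, q1, q2, q3}  [seen]
Reachable DFA states: {q0, q1}, {q0, q1, q2, q3}, {q1, q2, q3}.

3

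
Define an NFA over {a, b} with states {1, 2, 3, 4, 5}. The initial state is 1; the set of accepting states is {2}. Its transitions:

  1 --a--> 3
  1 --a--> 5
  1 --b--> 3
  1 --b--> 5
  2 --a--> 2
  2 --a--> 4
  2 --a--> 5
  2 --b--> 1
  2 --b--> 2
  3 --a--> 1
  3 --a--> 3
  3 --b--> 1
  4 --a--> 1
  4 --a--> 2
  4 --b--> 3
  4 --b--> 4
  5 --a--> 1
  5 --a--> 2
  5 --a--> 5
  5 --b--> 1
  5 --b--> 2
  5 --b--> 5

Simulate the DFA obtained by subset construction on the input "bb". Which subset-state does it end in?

Start: {1}.
δ(1,b) = {3, 5}.
Union: {3, 5}.
After b: {3, 5}.
δ(3,b) = {1}; δ(5,b) = {1, 2, 5}.
Union: {1, 2, 5}.
After b: {1, 2, 5}.

{1, 2, 5}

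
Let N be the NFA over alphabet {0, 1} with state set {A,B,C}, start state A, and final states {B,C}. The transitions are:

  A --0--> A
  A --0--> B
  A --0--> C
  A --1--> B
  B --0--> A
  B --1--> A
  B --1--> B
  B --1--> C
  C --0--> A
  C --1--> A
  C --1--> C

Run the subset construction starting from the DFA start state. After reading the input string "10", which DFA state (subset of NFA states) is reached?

{A}

Start: {A}.
δ(A,1) = {B}.
Union: {B}.
After 1: {B}.
δ(B,0) = {A}.
Union: {A}.
After 0: {A}.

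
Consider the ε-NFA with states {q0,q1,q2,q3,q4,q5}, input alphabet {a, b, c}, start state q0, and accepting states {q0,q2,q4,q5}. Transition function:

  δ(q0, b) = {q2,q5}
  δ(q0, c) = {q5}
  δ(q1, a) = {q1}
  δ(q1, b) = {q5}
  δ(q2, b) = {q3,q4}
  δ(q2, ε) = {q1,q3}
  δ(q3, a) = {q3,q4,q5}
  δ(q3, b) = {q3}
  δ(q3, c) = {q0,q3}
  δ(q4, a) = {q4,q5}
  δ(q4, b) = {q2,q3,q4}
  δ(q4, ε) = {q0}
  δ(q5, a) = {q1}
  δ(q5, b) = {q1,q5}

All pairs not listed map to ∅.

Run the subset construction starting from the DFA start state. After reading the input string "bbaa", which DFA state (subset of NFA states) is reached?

Start: {q0}.
δ(q0,b) = {q2,q5}.
Union: {q2,q5}.
ε-closure gives {q1,q2,q3,q5}.
After b: {q1,q2,q3,q5}.
δ(q1,b) = {q5}; δ(q2,b) = {q3,q4}; δ(q3,b) = {q3}; δ(q5,b) = {q1,q5}.
Union: {q1,q3,q4,q5}.
ε-closure gives {q0,q1,q3,q4,q5}.
After b: {q0,q1,q3,q4,q5}.
δ(q0,a) = ∅; δ(q1,a) = {q1}; δ(q3,a) = {q3,q4,q5}; δ(q4,a) = {q4,q5}; δ(q5,a) = {q1}.
Union: {q1,q3,q4,q5}.
ε-closure gives {q0,q1,q3,q4,q5}.
After a: {q0,q1,q3,q4,q5}.
δ(q0,a) = ∅; δ(q1,a) = {q1}; δ(q3,a) = {q3,q4,q5}; δ(q4,a) = {q4,q5}; δ(q5,a) = {q1}.
Union: {q1,q3,q4,q5}.
ε-closure gives {q0,q1,q3,q4,q5}.
After a: {q0,q1,q3,q4,q5}.

{q0,q1,q3,q4,q5}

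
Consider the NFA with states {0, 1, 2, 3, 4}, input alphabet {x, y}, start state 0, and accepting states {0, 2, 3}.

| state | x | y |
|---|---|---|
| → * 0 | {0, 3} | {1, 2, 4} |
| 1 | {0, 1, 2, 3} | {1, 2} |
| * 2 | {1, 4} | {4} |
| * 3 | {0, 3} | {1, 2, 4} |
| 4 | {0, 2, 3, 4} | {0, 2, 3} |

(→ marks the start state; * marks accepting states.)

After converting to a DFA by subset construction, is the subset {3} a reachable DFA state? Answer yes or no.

no

Start state of the DFA: {0}.
{0} --x--> {0, 3}  [new]
{0} --y--> {1, 2, 4}  [new]
{0, 3} --x--> {0, 3}  [seen]
{0, 3} --y--> {1, 2, 4}  [seen]
{1, 2, 4} --x--> {0, 1, 2, 3, 4}  [new]
{1, 2, 4} --y--> {0, 1, 2, 3, 4}  [seen]
{0, 1, 2, 3, 4} --x--> {0, 1, 2, 3, 4}  [seen]
{0, 1, 2, 3, 4} --y--> {0, 1, 2, 3, 4}  [seen]
Reachable DFA states: {0}, {0, 3}, {1, 2, 4}, {0, 1, 2, 3, 4}.
{3} is not among them.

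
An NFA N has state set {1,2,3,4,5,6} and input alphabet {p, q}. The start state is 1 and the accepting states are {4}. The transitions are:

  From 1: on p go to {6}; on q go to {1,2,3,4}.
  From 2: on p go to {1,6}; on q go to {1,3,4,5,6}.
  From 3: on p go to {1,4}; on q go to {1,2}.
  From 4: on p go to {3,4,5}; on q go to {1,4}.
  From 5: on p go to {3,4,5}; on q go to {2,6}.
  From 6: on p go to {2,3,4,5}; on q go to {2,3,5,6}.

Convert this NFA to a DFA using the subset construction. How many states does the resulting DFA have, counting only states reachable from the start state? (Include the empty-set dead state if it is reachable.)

Start state of the DFA: {1}.
{1} --p--> {6}  [new]
{1} --q--> {1,2,3,4}  [new]
{6} --p--> {2,3,4,5}  [new]
{6} --q--> {2,3,5,6}  [new]
{1,2,3,4} --p--> {1,3,4,5,6}  [new]
{1,2,3,4} --q--> {1,2,3,4,5,6}  [new]
{2,3,4,5} --p--> {1,3,4,5,6}  [seen]
{2,3,4,5} --q--> {1,2,3,4,5,6}  [seen]
{2,3,5,6} --p--> {1,2,3,4,5,6}  [seen]
{2,3,5,6} --q--> {1,2,3,4,5,6}  [seen]
{1,3,4,5,6} --p--> {1,2,3,4,5,6}  [seen]
{1,3,4,5,6} --q--> {1,2,3,4,5,6}  [seen]
{1,2,3,4,5,6} --p--> {1,2,3,4,5,6}  [seen]
{1,2,3,4,5,6} --q--> {1,2,3,4,5,6}  [seen]
Reachable DFA states: {1}, {6}, {1,2,3,4}, {2,3,4,5}, {2,3,5,6}, {1,3,4,5,6}, {1,2,3,4,5,6}.

7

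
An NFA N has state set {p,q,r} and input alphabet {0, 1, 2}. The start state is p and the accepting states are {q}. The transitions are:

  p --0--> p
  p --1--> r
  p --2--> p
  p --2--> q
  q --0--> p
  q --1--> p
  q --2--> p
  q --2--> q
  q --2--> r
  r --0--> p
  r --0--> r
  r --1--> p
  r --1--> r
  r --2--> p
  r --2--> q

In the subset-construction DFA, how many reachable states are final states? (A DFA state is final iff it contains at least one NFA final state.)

2

Start state of the DFA: {p}.
{p} --0--> {p}  [seen]
{p} --1--> {r}  [new]
{p} --2--> {p,q}  [new]
{r} --0--> {p,r}  [new]
{r} --1--> {p,r}  [seen]
{r} --2--> {p,q}  [seen]
{p,q} --0--> {p}  [seen]
{p,q} --1--> {p,r}  [seen]
{p,q} --2--> {p,q,r}  [new]
{p,r} --0--> {p,r}  [seen]
{p,r} --1--> {p,r}  [seen]
{p,r} --2--> {p,q}  [seen]
{p,q,r} --0--> {p,r}  [seen]
{p,q,r} --1--> {p,r}  [seen]
{p,q,r} --2--> {p,q,r}  [seen]
Reachable DFA states: {p}, {r}, {p,q}, {p,r}, {p,q,r}.
Accepting DFA states (contain an NFA accepting state): {p,q}, {p,q,r}.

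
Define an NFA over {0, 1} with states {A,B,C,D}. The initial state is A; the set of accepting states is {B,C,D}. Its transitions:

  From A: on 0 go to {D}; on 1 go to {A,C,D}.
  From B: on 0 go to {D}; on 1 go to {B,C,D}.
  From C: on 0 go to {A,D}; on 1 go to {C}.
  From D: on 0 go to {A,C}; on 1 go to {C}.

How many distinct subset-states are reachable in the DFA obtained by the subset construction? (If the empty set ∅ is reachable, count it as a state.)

6

Start state of the DFA: {A}.
{A} --0--> {D}  [new]
{A} --1--> {A,C,D}  [new]
{D} --0--> {A,C}  [new]
{D} --1--> {C}  [new]
{A,C,D} --0--> {A,C,D}  [seen]
{A,C,D} --1--> {A,C,D}  [seen]
{A,C} --0--> {A,D}  [new]
{A,C} --1--> {A,C,D}  [seen]
{C} --0--> {A,D}  [seen]
{C} --1--> {C}  [seen]
{A,D} --0--> {A,C,D}  [seen]
{A,D} --1--> {A,C,D}  [seen]
Reachable DFA states: {A}, {D}, {A,C,D}, {A,C}, {C}, {A,D}.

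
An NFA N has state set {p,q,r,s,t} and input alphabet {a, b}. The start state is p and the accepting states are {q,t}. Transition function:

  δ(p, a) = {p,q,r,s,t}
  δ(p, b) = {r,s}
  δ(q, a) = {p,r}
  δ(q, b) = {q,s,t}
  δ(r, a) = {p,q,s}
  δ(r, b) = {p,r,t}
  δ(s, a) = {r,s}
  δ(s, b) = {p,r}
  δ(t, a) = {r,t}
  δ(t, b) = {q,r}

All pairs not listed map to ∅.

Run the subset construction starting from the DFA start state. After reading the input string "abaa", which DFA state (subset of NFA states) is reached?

Start: {p}.
δ(p,a) = {p,q,r,s,t}.
Union: {p,q,r,s,t}.
After a: {p,q,r,s,t}.
δ(p,b) = {r,s}; δ(q,b) = {q,s,t}; δ(r,b) = {p,r,t}; δ(s,b) = {p,r}; δ(t,b) = {q,r}.
Union: {p,q,r,s,t}.
After b: {p,q,r,s,t}.
δ(p,a) = {p,q,r,s,t}; δ(q,a) = {p,r}; δ(r,a) = {p,q,s}; δ(s,a) = {r,s}; δ(t,a) = {r,t}.
Union: {p,q,r,s,t}.
After a: {p,q,r,s,t}.
δ(p,a) = {p,q,r,s,t}; δ(q,a) = {p,r}; δ(r,a) = {p,q,s}; δ(s,a) = {r,s}; δ(t,a) = {r,t}.
Union: {p,q,r,s,t}.
After a: {p,q,r,s,t}.

{p,q,r,s,t}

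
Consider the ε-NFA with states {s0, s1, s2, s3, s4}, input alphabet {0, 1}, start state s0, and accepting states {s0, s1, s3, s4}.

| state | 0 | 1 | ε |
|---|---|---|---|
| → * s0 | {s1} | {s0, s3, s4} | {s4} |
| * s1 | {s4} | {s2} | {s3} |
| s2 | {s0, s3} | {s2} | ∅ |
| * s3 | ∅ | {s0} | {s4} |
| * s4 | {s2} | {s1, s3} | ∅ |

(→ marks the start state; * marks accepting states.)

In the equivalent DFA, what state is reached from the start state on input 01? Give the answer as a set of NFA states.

{s0, s1, s2, s3, s4}

Start: {s0, s4}.
δ(s0,0) = {s1}; δ(s4,0) = {s2}.
Union: {s1, s2}.
ε-closure gives {s1, s2, s3, s4}.
After 0: {s1, s2, s3, s4}.
δ(s1,1) = {s2}; δ(s2,1) = {s2}; δ(s3,1) = {s0}; δ(s4,1) = {s1, s3}.
Union: {s0, s1, s2, s3}.
ε-closure gives {s0, s1, s2, s3, s4}.
After 1: {s0, s1, s2, s3, s4}.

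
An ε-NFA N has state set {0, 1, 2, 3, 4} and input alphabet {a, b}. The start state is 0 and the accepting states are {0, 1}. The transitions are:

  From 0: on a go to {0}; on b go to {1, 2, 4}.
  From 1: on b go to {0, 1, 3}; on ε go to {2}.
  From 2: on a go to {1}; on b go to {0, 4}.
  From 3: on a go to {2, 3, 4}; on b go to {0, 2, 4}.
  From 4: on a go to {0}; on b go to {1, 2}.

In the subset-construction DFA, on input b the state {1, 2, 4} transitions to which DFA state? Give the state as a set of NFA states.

δ(1,b) = {0, 1, 3}; δ(2,b) = {0, 4}; δ(4,b) = {1, 2}.
Union: {0, 1, 2, 3, 4}.

{0, 1, 2, 3, 4}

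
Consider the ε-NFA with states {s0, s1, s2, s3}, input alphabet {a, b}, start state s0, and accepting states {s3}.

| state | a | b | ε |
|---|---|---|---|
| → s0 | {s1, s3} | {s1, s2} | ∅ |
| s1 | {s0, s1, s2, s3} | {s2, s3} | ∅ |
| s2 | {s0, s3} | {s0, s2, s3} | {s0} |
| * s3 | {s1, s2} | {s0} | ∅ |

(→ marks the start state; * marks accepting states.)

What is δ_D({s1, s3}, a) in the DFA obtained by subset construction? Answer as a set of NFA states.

δ(s1,a) = {s0, s1, s2, s3}; δ(s3,a) = {s1, s2}.
Union: {s0, s1, s2, s3}.

{s0, s1, s2, s3}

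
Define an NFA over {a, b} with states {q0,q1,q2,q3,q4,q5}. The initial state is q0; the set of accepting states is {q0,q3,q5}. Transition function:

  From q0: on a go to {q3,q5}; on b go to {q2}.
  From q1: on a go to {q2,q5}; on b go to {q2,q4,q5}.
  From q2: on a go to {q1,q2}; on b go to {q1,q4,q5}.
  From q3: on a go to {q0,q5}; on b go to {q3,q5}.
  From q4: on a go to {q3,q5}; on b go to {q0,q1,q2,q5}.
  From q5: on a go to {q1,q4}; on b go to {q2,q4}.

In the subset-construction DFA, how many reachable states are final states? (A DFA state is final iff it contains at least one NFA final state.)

10

Start state of the DFA: {q0}.
{q0} --a--> {q3,q5}  [new]
{q0} --b--> {q2}  [new]
{q3,q5} --a--> {q0,q1,q4,q5}  [new]
{q3,q5} --b--> {q2,q3,q4,q5}  [new]
{q2} --a--> {q1,q2}  [new]
{q2} --b--> {q1,q4,q5}  [new]
{q0,q1,q4,q5} --a--> {q1,q2,q3,q4,q5}  [new]
{q0,q1,q4,q5} --b--> {q0,q1,q2,q4,q5}  [new]
{q2,q3,q4,q5} --a--> {q0,q1,q2,q3,q4,q5}  [new]
{q2,q3,q4,q5} --b--> {q0,q1,q2,q3,q4,q5}  [seen]
{q1,q2} --a--> {q1,q2,q5}  [new]
{q1,q2} --b--> {q1,q2,q4,q5}  [new]
{q1,q4,q5} --a--> {q1,q2,q3,q4,q5}  [seen]
{q1,q4,q5} --b--> {q0,q1,q2,q4,q5}  [seen]
{q1,q2,q3,q4,q5} --a--> {q0,q1,q2,q3,q4,q5}  [seen]
{q1,q2,q3,q4,q5} --b--> {q0,q1,q2,q3,q4,q5}  [seen]
{q0,q1,q2,q4,q5} --a--> {q1,q2,q3,q4,q5}  [seen]
{q0,q1,q2,q4,q5} --b--> {q0,q1,q2,q4,q5}  [seen]
{q0,q1,q2,q3,q4,q5} --a--> {q0,q1,q2,q3,q4,q5}  [seen]
{q0,q1,q2,q3,q4,q5} --b--> {q0,q1,q2,q3,q4,q5}  [seen]
{q1,q2,q5} --a--> {q1,q2,q4,q5}  [seen]
{q1,q2,q5} --b--> {q1,q2,q4,q5}  [seen]
{q1,q2,q4,q5} --a--> {q1,q2,q3,q4,q5}  [seen]
{q1,q2,q4,q5} --b--> {q0,q1,q2,q4,q5}  [seen]
Reachable DFA states: {q0}, {q3,q5}, {q2}, {q0,q1,q4,q5}, {q2,q3,q4,q5}, {q1,q2}, {q1,q4,q5}, {q1,q2,q3,q4,q5}, {q0,q1,q2,q4,q5}, {q0,q1,q2,q3,q4,q5}, {q1,q2,q5}, {q1,q2,q4,q5}.
Accepting DFA states (contain an NFA accepting state): {q0}, {q3,q5}, {q0,q1,q4,q5}, {q2,q3,q4,q5}, {q1,q4,q5}, {q1,q2,q3,q4,q5}, {q0,q1,q2,q4,q5}, {q0,q1,q2,q3,q4,q5}, {q1,q2,q5}, {q1,q2,q4,q5}.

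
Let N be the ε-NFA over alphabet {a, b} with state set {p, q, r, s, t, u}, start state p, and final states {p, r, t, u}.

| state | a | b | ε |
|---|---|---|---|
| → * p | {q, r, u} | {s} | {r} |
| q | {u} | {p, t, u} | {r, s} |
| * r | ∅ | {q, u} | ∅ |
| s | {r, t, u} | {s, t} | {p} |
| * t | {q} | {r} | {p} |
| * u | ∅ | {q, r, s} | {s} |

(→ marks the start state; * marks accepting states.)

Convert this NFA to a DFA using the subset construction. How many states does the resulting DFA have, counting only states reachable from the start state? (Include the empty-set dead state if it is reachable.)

3

Start state of the DFA: {p, r} (ε-closure of the NFA start).
{p, r} --a--> {p, q, r, s, u}  [new]
{p, r} --b--> {p, q, r, s, u}  [seen]
{p, q, r, s, u} --a--> {p, q, r, s, t, u}  [new]
{p, q, r, s, u} --b--> {p, q, r, s, t, u}  [seen]
{p, q, r, s, t, u} --a--> {p, q, r, s, t, u}  [seen]
{p, q, r, s, t, u} --b--> {p, q, r, s, t, u}  [seen]
Reachable DFA states: {p, r}, {p, q, r, s, u}, {p, q, r, s, t, u}.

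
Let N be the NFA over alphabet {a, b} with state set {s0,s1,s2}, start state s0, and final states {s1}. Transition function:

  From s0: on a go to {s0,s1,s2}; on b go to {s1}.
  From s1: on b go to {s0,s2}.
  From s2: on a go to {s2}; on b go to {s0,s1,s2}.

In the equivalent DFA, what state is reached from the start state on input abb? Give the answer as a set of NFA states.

{s0,s1,s2}

Start: {s0}.
δ(s0,a) = {s0,s1,s2}.
Union: {s0,s1,s2}.
After a: {s0,s1,s2}.
δ(s0,b) = {s1}; δ(s1,b) = {s0,s2}; δ(s2,b) = {s0,s1,s2}.
Union: {s0,s1,s2}.
After b: {s0,s1,s2}.
δ(s0,b) = {s1}; δ(s1,b) = {s0,s2}; δ(s2,b) = {s0,s1,s2}.
Union: {s0,s1,s2}.
After b: {s0,s1,s2}.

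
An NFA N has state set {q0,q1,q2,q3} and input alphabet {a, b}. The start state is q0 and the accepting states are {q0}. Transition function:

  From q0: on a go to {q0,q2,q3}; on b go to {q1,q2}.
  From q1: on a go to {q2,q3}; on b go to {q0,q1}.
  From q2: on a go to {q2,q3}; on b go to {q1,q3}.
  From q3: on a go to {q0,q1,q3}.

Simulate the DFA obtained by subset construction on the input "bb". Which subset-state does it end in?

{q0,q1,q3}

Start: {q0}.
δ(q0,b) = {q1,q2}.
Union: {q1,q2}.
After b: {q1,q2}.
δ(q1,b) = {q0,q1}; δ(q2,b) = {q1,q3}.
Union: {q0,q1,q3}.
After b: {q0,q1,q3}.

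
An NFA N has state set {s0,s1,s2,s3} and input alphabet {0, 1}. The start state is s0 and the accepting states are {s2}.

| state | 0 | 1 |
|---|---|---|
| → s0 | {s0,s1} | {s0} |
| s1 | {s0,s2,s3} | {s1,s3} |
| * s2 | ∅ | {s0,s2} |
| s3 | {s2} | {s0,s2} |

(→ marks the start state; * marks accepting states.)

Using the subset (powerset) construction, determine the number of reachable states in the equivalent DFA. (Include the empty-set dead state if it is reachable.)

4

Start state of the DFA: {s0}.
{s0} --0--> {s0,s1}  [new]
{s0} --1--> {s0}  [seen]
{s0,s1} --0--> {s0,s1,s2,s3}  [new]
{s0,s1} --1--> {s0,s1,s3}  [new]
{s0,s1,s2,s3} --0--> {s0,s1,s2,s3}  [seen]
{s0,s1,s2,s3} --1--> {s0,s1,s2,s3}  [seen]
{s0,s1,s3} --0--> {s0,s1,s2,s3}  [seen]
{s0,s1,s3} --1--> {s0,s1,s2,s3}  [seen]
Reachable DFA states: {s0}, {s0,s1}, {s0,s1,s2,s3}, {s0,s1,s3}.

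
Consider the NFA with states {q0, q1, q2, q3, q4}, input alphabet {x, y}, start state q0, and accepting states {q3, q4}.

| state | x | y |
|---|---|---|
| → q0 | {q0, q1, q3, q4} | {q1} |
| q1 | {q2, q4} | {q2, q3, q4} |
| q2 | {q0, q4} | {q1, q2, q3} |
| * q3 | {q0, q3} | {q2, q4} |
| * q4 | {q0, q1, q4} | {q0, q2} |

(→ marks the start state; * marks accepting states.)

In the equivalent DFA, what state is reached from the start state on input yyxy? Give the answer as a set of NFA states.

Start: {q0}.
δ(q0,y) = {q1}.
Union: {q1}.
After y: {q1}.
δ(q1,y) = {q2, q3, q4}.
Union: {q2, q3, q4}.
After y: {q2, q3, q4}.
δ(q2,x) = {q0, q4}; δ(q3,x) = {q0, q3}; δ(q4,x) = {q0, q1, q4}.
Union: {q0, q1, q3, q4}.
After x: {q0, q1, q3, q4}.
δ(q0,y) = {q1}; δ(q1,y) = {q2, q3, q4}; δ(q3,y) = {q2, q4}; δ(q4,y) = {q0, q2}.
Union: {q0, q1, q2, q3, q4}.
After y: {q0, q1, q2, q3, q4}.

{q0, q1, q2, q3, q4}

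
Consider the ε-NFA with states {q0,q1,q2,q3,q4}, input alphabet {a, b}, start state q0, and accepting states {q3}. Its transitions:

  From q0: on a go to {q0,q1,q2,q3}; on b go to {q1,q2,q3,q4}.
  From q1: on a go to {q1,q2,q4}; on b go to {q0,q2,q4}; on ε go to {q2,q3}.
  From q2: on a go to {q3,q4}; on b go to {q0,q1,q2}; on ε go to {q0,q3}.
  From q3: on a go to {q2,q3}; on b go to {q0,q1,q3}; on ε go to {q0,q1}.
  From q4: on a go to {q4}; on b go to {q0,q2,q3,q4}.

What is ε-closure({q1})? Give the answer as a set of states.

Begin with {q1}.
q1 →ε {q2,q3}; add q2, q3.
q3 →ε {q0,q1}; add q0.
ε-closure = {q0,q1,q2,q3}.

{q0,q1,q2,q3}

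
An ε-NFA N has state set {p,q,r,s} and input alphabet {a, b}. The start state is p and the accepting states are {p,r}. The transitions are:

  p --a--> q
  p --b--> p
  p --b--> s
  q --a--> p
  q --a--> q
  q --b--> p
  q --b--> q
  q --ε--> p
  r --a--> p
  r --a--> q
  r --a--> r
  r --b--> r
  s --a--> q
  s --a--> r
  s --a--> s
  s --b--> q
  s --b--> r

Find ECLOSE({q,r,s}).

{p,q,r,s}

Begin with {q,r,s}.
q →ε {p}; add p.
ε-closure = {p,q,r,s}.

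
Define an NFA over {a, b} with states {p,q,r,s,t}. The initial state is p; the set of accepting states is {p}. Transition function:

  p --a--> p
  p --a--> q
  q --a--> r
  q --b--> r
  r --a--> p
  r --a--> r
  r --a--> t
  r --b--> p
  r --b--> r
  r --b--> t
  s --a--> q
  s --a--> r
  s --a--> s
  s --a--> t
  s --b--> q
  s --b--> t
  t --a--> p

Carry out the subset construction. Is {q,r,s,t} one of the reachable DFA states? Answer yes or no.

Start state of the DFA: {p}.
{p} --a--> {p,q}  [new]
{p} --b--> ∅  [new]
{p,q} --a--> {p,q,r}  [new]
{p,q} --b--> {r}  [new]
∅ --a--> ∅  [seen]
∅ --b--> ∅  [seen]
{p,q,r} --a--> {p,q,r,t}  [new]
{p,q,r} --b--> {p,r,t}  [new]
{r} --a--> {p,r,t}  [seen]
{r} --b--> {p,r,t}  [seen]
{p,q,r,t} --a--> {p,q,r,t}  [seen]
{p,q,r,t} --b--> {p,r,t}  [seen]
{p,r,t} --a--> {p,q,r,t}  [seen]
{p,r,t} --b--> {p,r,t}  [seen]
Reachable DFA states: {p}, {p,q}, ∅, {p,q,r}, {r}, {p,q,r,t}, {p,r,t}.
{q,r,s,t} is not among them.

no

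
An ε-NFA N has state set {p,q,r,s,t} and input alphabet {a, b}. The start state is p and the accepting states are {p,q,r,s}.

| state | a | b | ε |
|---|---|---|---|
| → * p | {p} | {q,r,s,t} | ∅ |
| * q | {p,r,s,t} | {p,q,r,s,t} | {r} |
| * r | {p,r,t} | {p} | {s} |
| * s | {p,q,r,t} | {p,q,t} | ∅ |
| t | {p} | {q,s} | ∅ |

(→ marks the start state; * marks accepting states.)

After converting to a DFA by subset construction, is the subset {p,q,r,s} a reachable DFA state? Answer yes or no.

Start state of the DFA: {p} (ε-closure of the NFA start).
{p} --a--> {p}  [seen]
{p} --b--> {q,r,s,t}  [new]
{q,r,s,t} --a--> {p,q,r,s,t}  [new]
{q,r,s,t} --b--> {p,q,r,s,t}  [seen]
{p,q,r,s,t} --a--> {p,q,r,s,t}  [seen]
{p,q,r,s,t} --b--> {p,q,r,s,t}  [seen]
Reachable DFA states: {p}, {q,r,s,t}, {p,q,r,s,t}.
{p,q,r,s} is not among them.

no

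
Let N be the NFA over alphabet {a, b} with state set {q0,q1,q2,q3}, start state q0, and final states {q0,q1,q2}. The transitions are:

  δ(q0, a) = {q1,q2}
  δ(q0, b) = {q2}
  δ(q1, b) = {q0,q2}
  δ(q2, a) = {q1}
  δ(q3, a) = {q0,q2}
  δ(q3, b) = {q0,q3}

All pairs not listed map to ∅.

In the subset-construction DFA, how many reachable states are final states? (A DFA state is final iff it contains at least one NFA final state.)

Start state of the DFA: {q0}.
{q0} --a--> {q1,q2}  [new]
{q0} --b--> {q2}  [new]
{q1,q2} --a--> {q1}  [new]
{q1,q2} --b--> {q0,q2}  [new]
{q2} --a--> {q1}  [seen]
{q2} --b--> ∅  [new]
{q1} --a--> ∅  [seen]
{q1} --b--> {q0,q2}  [seen]
{q0,q2} --a--> {q1,q2}  [seen]
{q0,q2} --b--> {q2}  [seen]
∅ --a--> ∅  [seen]
∅ --b--> ∅  [seen]
Reachable DFA states: {q0}, {q1,q2}, {q2}, {q1}, {q0,q2}, ∅.
Accepting DFA states (contain an NFA accepting state): {q0}, {q1,q2}, {q2}, {q1}, {q0,q2}.

5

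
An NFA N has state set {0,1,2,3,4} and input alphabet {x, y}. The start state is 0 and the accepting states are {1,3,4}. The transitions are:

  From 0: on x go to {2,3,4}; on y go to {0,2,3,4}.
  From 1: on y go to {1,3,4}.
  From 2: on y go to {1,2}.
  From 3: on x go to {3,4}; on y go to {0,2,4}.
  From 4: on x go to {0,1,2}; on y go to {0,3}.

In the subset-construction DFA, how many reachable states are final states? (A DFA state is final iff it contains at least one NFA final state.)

3

Start state of the DFA: {0}.
{0} --x--> {2,3,4}  [new]
{0} --y--> {0,2,3,4}  [new]
{2,3,4} --x--> {0,1,2,3,4}  [new]
{2,3,4} --y--> {0,1,2,3,4}  [seen]
{0,2,3,4} --x--> {0,1,2,3,4}  [seen]
{0,2,3,4} --y--> {0,1,2,3,4}  [seen]
{0,1,2,3,4} --x--> {0,1,2,3,4}  [seen]
{0,1,2,3,4} --y--> {0,1,2,3,4}  [seen]
Reachable DFA states: {0}, {2,3,4}, {0,2,3,4}, {0,1,2,3,4}.
Accepting DFA states (contain an NFA accepting state): {2,3,4}, {0,2,3,4}, {0,1,2,3,4}.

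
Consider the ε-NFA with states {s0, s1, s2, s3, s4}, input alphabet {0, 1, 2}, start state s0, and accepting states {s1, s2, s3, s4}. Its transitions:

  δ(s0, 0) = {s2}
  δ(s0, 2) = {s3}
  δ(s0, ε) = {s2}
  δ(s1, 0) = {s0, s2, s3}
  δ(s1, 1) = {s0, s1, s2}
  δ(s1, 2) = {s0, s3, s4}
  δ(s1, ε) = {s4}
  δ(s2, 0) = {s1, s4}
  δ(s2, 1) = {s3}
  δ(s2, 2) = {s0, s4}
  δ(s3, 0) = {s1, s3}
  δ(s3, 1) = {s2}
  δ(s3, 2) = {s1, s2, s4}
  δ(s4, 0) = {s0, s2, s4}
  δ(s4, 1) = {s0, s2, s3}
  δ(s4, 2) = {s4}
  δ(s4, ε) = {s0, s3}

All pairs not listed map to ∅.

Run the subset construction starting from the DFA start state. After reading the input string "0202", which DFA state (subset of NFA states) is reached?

Start: {s0, s2}.
δ(s0,0) = {s2}; δ(s2,0) = {s1, s4}.
Union: {s1, s2, s4}.
ε-closure gives {s0, s1, s2, s3, s4}.
After 0: {s0, s1, s2, s3, s4}.
δ(s0,2) = {s3}; δ(s1,2) = {s0, s3, s4}; δ(s2,2) = {s0, s4}; δ(s3,2) = {s1, s2, s4}; δ(s4,2) = {s4}.
Union: {s0, s1, s2, s3, s4}.
After 2: {s0, s1, s2, s3, s4}.
δ(s0,0) = {s2}; δ(s1,0) = {s0, s2, s3}; δ(s2,0) = {s1, s4}; δ(s3,0) = {s1, s3}; δ(s4,0) = {s0, s2, s4}.
Union: {s0, s1, s2, s3, s4}.
After 0: {s0, s1, s2, s3, s4}.
δ(s0,2) = {s3}; δ(s1,2) = {s0, s3, s4}; δ(s2,2) = {s0, s4}; δ(s3,2) = {s1, s2, s4}; δ(s4,2) = {s4}.
Union: {s0, s1, s2, s3, s4}.
After 2: {s0, s1, s2, s3, s4}.

{s0, s1, s2, s3, s4}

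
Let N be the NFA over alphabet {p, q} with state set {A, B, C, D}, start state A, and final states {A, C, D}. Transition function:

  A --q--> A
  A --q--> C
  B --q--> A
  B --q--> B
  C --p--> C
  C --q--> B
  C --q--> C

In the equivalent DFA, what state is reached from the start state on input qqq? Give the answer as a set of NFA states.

{A, B, C}

Start: {A}.
δ(A,q) = {A, C}.
Union: {A, C}.
After q: {A, C}.
δ(A,q) = {A, C}; δ(C,q) = {B, C}.
Union: {A, B, C}.
After q: {A, B, C}.
δ(A,q) = {A, C}; δ(B,q) = {A, B}; δ(C,q) = {B, C}.
Union: {A, B, C}.
After q: {A, B, C}.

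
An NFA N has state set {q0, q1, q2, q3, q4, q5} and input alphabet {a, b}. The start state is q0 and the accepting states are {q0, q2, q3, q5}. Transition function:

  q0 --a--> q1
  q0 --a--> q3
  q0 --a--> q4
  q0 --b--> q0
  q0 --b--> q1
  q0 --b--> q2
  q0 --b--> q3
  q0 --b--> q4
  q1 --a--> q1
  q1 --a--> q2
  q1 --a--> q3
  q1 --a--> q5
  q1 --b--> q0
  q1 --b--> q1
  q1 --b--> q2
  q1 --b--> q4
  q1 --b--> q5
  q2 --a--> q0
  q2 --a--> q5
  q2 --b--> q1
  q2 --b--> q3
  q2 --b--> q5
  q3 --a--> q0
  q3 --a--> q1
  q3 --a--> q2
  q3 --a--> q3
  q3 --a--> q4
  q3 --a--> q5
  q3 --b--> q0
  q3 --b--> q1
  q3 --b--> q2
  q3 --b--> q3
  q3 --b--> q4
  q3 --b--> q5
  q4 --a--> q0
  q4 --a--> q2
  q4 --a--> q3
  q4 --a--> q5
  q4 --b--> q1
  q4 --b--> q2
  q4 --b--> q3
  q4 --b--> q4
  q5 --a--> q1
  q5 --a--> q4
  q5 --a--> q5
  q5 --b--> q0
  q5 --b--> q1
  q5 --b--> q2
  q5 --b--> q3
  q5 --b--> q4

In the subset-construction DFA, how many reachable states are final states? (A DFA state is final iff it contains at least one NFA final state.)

4

Start state of the DFA: {q0}.
{q0} --a--> {q1, q3, q4}  [new]
{q0} --b--> {q0, q1, q2, q3, q4}  [new]
{q1, q3, q4} --a--> {q0, q1, q2, q3, q4, q5}  [new]
{q1, q3, q4} --b--> {q0, q1, q2, q3, q4, q5}  [seen]
{q0, q1, q2, q3, q4} --a--> {q0, q1, q2, q3, q4, q5}  [seen]
{q0, q1, q2, q3, q4} --b--> {q0, q1, q2, q3, q4, q5}  [seen]
{q0, q1, q2, q3, q4, q5} --a--> {q0, q1, q2, q3, q4, q5}  [seen]
{q0, q1, q2, q3, q4, q5} --b--> {q0, q1, q2, q3, q4, q5}  [seen]
Reachable DFA states: {q0}, {q1, q3, q4}, {q0, q1, q2, q3, q4}, {q0, q1, q2, q3, q4, q5}.
Accepting DFA states (contain an NFA accepting state): {q0}, {q1, q3, q4}, {q0, q1, q2, q3, q4}, {q0, q1, q2, q3, q4, q5}.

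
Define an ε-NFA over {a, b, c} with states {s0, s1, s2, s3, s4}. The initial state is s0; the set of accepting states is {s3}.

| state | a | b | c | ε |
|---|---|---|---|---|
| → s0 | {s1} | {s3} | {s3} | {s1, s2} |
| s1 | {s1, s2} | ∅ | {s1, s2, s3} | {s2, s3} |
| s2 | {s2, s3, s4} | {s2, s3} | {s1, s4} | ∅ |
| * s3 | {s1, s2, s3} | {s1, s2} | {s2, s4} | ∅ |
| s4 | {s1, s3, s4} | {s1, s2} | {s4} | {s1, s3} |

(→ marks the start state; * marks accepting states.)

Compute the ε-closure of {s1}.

Begin with {s1}.
s1 →ε {s2, s3}; add s2, s3.
ε-closure = {s1, s2, s3}.

{s1, s2, s3}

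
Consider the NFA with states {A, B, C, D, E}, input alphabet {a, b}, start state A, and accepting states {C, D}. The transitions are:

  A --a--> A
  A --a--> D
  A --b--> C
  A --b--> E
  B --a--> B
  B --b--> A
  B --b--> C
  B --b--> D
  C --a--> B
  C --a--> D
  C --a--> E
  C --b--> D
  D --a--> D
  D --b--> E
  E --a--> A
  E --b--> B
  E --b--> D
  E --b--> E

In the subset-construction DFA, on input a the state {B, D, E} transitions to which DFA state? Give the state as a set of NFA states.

δ(B,a) = {B}; δ(D,a) = {D}; δ(E,a) = {A}.
Union: {A, B, D}.

{A, B, D}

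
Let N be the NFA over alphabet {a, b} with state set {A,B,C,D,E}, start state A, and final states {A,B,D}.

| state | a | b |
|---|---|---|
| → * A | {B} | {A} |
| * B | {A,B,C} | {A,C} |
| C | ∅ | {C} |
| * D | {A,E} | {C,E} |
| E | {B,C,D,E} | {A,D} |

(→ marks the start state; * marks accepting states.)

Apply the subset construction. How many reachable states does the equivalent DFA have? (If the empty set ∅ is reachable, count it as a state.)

Start state of the DFA: {A}.
{A} --a--> {B}  [new]
{A} --b--> {A}  [seen]
{B} --a--> {A,B,C}  [new]
{B} --b--> {A,C}  [new]
{A,B,C} --a--> {A,B,C}  [seen]
{A,B,C} --b--> {A,C}  [seen]
{A,C} --a--> {B}  [seen]
{A,C} --b--> {A,C}  [seen]
Reachable DFA states: {A}, {B}, {A,B,C}, {A,C}.

4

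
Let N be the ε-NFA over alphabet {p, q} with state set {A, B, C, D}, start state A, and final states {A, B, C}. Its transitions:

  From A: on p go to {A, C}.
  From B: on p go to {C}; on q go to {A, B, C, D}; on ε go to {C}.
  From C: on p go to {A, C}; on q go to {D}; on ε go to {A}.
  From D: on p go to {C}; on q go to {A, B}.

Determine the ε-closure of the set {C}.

Begin with {C}.
C →ε {A}; add A.
ε-closure = {A, C}.

{A, C}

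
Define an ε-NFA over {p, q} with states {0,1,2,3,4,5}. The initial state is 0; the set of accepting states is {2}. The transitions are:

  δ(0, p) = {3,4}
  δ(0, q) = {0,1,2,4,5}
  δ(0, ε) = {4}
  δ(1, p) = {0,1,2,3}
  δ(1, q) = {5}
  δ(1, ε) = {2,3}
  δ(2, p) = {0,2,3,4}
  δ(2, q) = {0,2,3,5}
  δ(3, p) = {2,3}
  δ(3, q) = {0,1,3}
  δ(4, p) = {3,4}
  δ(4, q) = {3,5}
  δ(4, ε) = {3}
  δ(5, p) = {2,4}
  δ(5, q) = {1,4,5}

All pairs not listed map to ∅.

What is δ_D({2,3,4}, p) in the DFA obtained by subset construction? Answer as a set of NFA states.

{0,2,3,4}

δ(2,p) = {0,2,3,4}; δ(3,p) = {2,3}; δ(4,p) = {3,4}.
Union: {0,2,3,4}.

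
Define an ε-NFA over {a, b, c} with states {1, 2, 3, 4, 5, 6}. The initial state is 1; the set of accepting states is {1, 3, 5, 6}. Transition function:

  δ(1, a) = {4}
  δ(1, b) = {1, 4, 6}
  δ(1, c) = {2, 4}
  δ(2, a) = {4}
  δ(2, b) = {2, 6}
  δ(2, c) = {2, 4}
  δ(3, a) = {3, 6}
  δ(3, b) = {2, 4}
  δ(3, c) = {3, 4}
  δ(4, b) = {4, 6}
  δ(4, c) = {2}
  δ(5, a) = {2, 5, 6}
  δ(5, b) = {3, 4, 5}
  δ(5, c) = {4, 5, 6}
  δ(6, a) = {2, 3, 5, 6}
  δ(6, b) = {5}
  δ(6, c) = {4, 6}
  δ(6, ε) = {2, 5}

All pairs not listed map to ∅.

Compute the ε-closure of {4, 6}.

{2, 4, 5, 6}

Begin with {4, 6}.
6 →ε {2, 5}; add 2, 5.
ε-closure = {2, 4, 5, 6}.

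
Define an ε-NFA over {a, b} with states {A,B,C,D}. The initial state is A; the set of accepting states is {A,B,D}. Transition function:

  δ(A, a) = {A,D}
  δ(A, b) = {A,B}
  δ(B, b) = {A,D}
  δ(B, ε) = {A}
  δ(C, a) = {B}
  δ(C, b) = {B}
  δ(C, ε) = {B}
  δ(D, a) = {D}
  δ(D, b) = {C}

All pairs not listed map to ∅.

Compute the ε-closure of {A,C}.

Begin with {A,C}.
C →ε {B}; add B.
ε-closure = {A,B,C}.

{A,B,C}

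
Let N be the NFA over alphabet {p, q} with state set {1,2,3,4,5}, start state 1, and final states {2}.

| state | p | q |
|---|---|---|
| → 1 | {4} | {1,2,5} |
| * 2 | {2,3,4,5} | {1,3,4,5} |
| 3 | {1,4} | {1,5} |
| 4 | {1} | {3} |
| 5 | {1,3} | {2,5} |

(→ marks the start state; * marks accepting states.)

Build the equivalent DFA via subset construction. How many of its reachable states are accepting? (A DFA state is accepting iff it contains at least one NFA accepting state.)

3

Start state of the DFA: {1}.
{1} --p--> {4}  [new]
{1} --q--> {1,2,5}  [new]
{4} --p--> {1}  [seen]
{4} --q--> {3}  [new]
{1,2,5} --p--> {1,2,3,4,5}  [new]
{1,2,5} --q--> {1,2,3,4,5}  [seen]
{3} --p--> {1,4}  [new]
{3} --q--> {1,5}  [new]
{1,2,3,4,5} --p--> {1,2,3,4,5}  [seen]
{1,2,3,4,5} --q--> {1,2,3,4,5}  [seen]
{1,4} --p--> {1,4}  [seen]
{1,4} --q--> {1,2,3,5}  [new]
{1,5} --p--> {1,3,4}  [new]
{1,5} --q--> {1,2,5}  [seen]
{1,2,3,5} --p--> {1,2,3,4,5}  [seen]
{1,2,3,5} --q--> {1,2,3,4,5}  [seen]
{1,3,4} --p--> {1,4}  [seen]
{1,3,4} --q--> {1,2,3,5}  [seen]
Reachable DFA states: {1}, {4}, {1,2,5}, {3}, {1,2,3,4,5}, {1,4}, {1,5}, {1,2,3,5}, {1,3,4}.
Accepting DFA states (contain an NFA accepting state): {1,2,5}, {1,2,3,4,5}, {1,2,3,5}.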